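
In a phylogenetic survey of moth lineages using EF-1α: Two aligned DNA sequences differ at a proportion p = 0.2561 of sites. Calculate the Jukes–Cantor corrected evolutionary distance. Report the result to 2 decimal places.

d = −(3/4) ln(1 − 4p/3) = −0.75 ln(1 − 0.341467) = −0.75 ln(0.658533)
  = −0.75 × (-0.417741) = 0.313306 substitutions/site.

0.31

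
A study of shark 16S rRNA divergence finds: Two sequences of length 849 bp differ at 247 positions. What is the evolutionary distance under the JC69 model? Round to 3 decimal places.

p = 247/849 ≈ 0.290931.
d = −(3/4) ln(1 − 4p/3) = −0.75 ln(1 − 0.387908) = −0.75 ln(0.612092)
  = −0.75 × (-0.490873) = 0.368155 substitutions/site.

0.368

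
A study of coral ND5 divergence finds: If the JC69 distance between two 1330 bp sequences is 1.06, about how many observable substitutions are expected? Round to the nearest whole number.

755

Invert JC69: p = (3/4)(1 − e^(−4d/3)) = 0.75 × (1 − e^(-1.413333)) = 0.75 × (1 − 0.243331) = 0.567502.
Expected differing sites = pL ≈ 0.567502 × 1330 = 754.77766 ≈ 755.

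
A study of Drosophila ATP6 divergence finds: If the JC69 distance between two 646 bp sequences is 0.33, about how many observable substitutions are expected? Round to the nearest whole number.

Invert JC69: p = (3/4)(1 − e^(−4d/3)) = 0.75 × (1 − e^(-0.44)) = 0.75 × (1 − 0.644036) = 0.266973.
Expected differing sites = pL ≈ 0.266973 × 646 = 172.464558 ≈ 172.

172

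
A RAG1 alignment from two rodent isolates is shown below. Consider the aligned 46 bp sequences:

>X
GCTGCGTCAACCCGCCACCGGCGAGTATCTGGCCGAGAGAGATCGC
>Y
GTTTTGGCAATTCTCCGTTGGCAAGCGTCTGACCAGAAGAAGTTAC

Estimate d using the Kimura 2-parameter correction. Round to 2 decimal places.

0.98

Of 46 sites, 18 differences are transitions and 3 are transversions, so P = 18/46 ≈ 0.391304 and Q = 3/46 ≈ 0.065217.
Under the Kimura two-parameter model, d = −½ ln(1 − 2P − Q) − ¼ ln(1 − 2Q).
1 − 2P − Q = 0.152175, giving −½ ln(0.152175) = 0.941362.
1 − 2Q = 0.869566, giving −¼ ln(0.869566) = 0.034940.
d = 0.941362 + 0.034940 = 0.976302.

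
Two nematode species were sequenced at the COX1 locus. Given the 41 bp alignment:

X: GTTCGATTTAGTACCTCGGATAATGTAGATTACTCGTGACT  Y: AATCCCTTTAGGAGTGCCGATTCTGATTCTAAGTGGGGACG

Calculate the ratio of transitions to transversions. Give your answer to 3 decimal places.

0.111

Transitions are A↔G and C↔T; transversions are all other mismatches.
Transitions: 2. Transversions: 18.
R = 2/18 = 0.111111… ≈ 0.111 (to 3 d.p.).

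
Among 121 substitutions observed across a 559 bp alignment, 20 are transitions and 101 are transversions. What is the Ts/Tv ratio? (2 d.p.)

0.20

R = 20/101 = 0.198019… ≈ 0.20 (to 2 d.p.).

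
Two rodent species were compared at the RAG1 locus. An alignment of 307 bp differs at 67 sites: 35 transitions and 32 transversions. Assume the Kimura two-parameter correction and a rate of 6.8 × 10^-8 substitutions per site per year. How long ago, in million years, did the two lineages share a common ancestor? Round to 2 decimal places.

1.91

P = 35/307 ≈ 0.114007 and Q = 32/307 ≈ 0.104235.
Under the Kimura two-parameter model, d = −½ ln(1 − 2P − Q) − ¼ ln(1 − 2Q).
1 − 2P − Q = 0.667751, giving −½ ln(0.667751) = 0.201920.
1 − 2Q = 0.79153, giving −¼ ln(0.79153) = 0.058447.
d = 0.201920 + 0.058447 = 0.260367.
Under a molecular clock d = 2μt, so t = d/(2μ) = 0.260367 / (2 × 6.8 × 10^-8) = 1.91 million years.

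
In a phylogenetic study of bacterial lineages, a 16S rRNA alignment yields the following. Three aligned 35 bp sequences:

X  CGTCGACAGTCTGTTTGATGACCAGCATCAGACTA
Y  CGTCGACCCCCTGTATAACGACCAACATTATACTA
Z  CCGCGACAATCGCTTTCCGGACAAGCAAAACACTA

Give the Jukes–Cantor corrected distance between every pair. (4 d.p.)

X–Y: 9/35 sites differ → p ≈ 0.257143, d = −0.75 ln(1 − 0.342857) = 0.314890 ≈ 0.3149.
X–Z: 12/35 sites differ → p ≈ 0.342857, d = −0.75 ln(1 − 0.457143) = 0.458182 ≈ 0.4582.
Y–Z: 16/35 sites differ → p ≈ 0.457143, d = −0.75 ln(1 − 0.609524) = 0.705292 ≈ 0.7053.

d(X,Y) = 0.3149, d(X,Z) = 0.4582, d(Y,Z) = 0.7053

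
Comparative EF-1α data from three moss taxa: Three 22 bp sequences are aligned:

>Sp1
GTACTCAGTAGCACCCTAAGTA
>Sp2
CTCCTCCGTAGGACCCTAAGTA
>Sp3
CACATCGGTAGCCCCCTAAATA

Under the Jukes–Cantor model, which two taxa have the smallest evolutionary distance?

Sp1 and Sp2

Sp1–Sp2: 4/22 differ, p = 0.182, d = 0.208.
Sp1–Sp3: 7/22 differ, p = 0.318, d = 0.414.
Sp2–Sp3: 6/22 differ, p = 0.273, d = 0.339.
The smallest distance is between Sp1 and Sp2.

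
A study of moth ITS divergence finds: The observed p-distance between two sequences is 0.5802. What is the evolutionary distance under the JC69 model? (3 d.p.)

d = −(3/4) ln(1 − 4p/3) = −0.75 ln(1 − 0.7736) = −0.75 ln(0.2264)
  = −0.75 × (-1.485452) = 1.114089 substitutions/site.

1.114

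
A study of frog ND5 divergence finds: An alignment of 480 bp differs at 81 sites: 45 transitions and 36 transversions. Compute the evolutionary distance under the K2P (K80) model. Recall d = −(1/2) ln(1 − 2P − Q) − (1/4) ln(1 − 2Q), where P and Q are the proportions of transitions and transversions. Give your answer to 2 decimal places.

0.19

P = 45/480 = 0.09375 and Q = 36/480 = 0.075.
Under the Kimura two-parameter model, d = −½ ln(1 − 2P − Q) − ¼ ln(1 − 2Q).
1 − 2P − Q = 0.7375, giving −½ ln(0.7375) = 0.152245.
1 − 2Q = 0.85, giving −¼ ln(0.85) = 0.040630.
d = 0.152245 + 0.040630 = 0.192875.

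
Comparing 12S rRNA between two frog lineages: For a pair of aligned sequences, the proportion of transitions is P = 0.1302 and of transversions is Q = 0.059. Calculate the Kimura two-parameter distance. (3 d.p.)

0.224

Under the Kimura two-parameter model, d = −½ ln(1 − 2P − Q) − ¼ ln(1 − 2Q).
1 − 2P − Q = 0.6806, giving −½ ln(0.6806) = 0.192390.
1 − 2Q = 0.882, giving −¼ ln(0.882) = 0.031391.
d = 0.192390 + 0.031391 = 0.223781.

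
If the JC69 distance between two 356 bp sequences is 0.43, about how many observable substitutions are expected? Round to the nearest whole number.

Invert JC69: p = (3/4)(1 − e^(−4d/3)) = 0.75 × (1 − e^(-0.573333)) = 0.75 × (1 − 0.563644) = 0.327267.
Expected differing sites = pL ≈ 0.327267 × 356 = 116.507052 ≈ 117.

117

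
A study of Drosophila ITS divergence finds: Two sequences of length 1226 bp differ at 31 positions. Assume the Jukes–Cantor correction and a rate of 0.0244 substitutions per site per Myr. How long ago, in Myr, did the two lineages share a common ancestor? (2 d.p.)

p = 31/1226 ≈ 0.025285.
d = −(3/4) ln(1 − 4p/3) = −0.75 ln(1 − 0.033713) = −0.75 ln(0.966287)
  = −0.75 × (-0.034294) = 0.025721 substitutions/site.
Under a molecular clock d = 2μt, so t = d/(2μ) = 0.025721 / (2 × 0.0244) = 0.53 Myr.

0.53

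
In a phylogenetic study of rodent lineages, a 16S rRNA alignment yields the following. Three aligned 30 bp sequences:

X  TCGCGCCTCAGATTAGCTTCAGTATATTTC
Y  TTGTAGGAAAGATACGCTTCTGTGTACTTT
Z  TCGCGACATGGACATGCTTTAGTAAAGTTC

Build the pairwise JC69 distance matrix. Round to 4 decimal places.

d(X,Y) = 0.6467, d(X,Z) = 0.4408, d(Y,Z) = 0.8240

X–Y: 13/30 sites differ → p ≈ 0.433333, d = −0.75 ln(1 − 0.577777) = 0.646666 ≈ 0.6467.
X–Z: 10/30 sites differ → p ≈ 0.333333, d = −0.75 ln(1 − 0.444444) = 0.440839 ≈ 0.4408.
Y–Z: 15/30 sites differ → p = 0.5, d = −0.75 ln(1 − 0.666667) = 0.823960 ≈ 0.8240.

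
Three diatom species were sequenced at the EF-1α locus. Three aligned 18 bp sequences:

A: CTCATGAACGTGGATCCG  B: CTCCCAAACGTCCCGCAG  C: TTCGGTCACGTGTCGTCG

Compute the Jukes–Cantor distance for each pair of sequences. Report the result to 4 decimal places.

d(A,B) = 0.6735, d(A,C) = 0.8240, d(B,C) = 0.8240

A–B: 8/18 sites differ → p ≈ 0.444444, d = −0.75 ln(1 − 0.592592) = 0.673455 ≈ 0.6735.
A–C: 9/18 sites differ → p = 0.5, d = −0.75 ln(1 − 0.666667) = 0.823960 ≈ 0.8240.
B–C: 9/18 sites differ → p = 0.5, d = −0.75 ln(1 − 0.666667) = 0.823960 ≈ 0.8240.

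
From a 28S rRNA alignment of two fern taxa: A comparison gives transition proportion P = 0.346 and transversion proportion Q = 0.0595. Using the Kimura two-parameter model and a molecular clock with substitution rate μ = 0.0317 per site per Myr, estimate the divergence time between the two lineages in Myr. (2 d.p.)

11.48

Under the Kimura two-parameter model, d = −½ ln(1 − 2P − Q) − ¼ ln(1 − 2Q).
1 − 2P − Q = 0.2485, giving −½ ln(0.2485) = 0.696156.
1 − 2Q = 0.881, giving −¼ ln(0.881) = 0.031674.
d = 0.696156 + 0.031674 = 0.727830.
Under a molecular clock d = 2μt, so t = d/(2μ) = 0.727830 / (2 × 0.0317) = 11.48 Myr.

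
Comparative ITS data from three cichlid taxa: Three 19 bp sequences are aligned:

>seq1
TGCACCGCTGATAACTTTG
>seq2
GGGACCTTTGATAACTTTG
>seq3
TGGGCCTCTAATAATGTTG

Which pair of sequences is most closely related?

seq1 and seq2

seq1–seq2: 4/19 differ, p = 0.211, d = 0.247.
seq1–seq3: 6/19 differ, p = 0.316, d = 0.410.
seq2–seq3: 6/19 differ, p = 0.316, d = 0.410.
The smallest distance is between seq1 and seq2.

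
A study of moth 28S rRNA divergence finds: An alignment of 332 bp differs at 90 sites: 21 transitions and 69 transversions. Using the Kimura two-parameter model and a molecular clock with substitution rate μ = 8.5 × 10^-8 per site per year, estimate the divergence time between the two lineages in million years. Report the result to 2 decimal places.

P = 21/332 ≈ 0.063253 and Q = 69/332 ≈ 0.207831.
Under the Kimura two-parameter model, d = −½ ln(1 − 2P − Q) − ¼ ln(1 − 2Q).
1 − 2P − Q = 0.665663, giving −½ ln(0.665663) = 0.203486.
1 − 2Q = 0.584338, giving −¼ ln(0.584338) = 0.134319.
d = 0.203486 + 0.134319 = 0.337805.
Under a molecular clock d = 2μt, so t = d/(2μ) = 0.337805 / (2 × 8.5 × 10^-8) = 1.99 million years.

1.99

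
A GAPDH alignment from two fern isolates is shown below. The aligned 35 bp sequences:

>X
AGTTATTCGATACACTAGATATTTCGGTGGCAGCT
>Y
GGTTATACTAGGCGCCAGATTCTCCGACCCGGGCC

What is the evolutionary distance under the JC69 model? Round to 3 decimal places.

The sequences differ at 17 of 35 sites, so p = 17/35 ≈ 0.485714.
d = −(3/4) ln(1 − 4p/3) = −0.75 ln(1 − 0.647619) = −0.75 ln(0.352381)
  = −0.75 × (-1.043042) = 0.782282 substitutions/site.

0.782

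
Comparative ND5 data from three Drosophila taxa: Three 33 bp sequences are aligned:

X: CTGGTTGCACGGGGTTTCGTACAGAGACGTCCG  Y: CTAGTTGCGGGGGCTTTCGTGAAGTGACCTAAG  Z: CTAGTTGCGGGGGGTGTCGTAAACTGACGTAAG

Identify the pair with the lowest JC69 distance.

Y and Z

X–Y: 10/33 differ, p = 0.303, d = 0.388.
X–Z: 9/33 differ, p = 0.273, d = 0.339.
Y–Z: 5/33 differ, p = 0.152, d = 0.169.
The smallest distance is between Y and Z.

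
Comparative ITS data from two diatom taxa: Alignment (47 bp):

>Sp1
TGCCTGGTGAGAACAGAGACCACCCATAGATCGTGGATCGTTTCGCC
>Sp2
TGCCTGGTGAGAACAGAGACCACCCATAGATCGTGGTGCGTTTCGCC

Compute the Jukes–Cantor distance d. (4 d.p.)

0.0438

The sequences differ at 2 of 47 sites (37, 38), so p = 2/47 ≈ 0.042553.
d = −(3/4) ln(1 − 4p/3) = −0.75 ln(1 − 0.056737) = −0.75 ln(0.943263)
  = −0.75 × (-0.058410) = 0.043808 substitutions/site.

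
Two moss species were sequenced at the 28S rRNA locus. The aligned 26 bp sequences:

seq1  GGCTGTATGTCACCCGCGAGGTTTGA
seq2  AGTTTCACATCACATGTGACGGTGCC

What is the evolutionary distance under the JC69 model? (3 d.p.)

0.949

The sequences differ at 14 of 26 sites, so p = 14/26 ≈ 0.538462.
d = −(3/4) ln(1 − 4p/3) = −0.75 ln(1 − 0.717949) = −0.75 ln(0.282051)
  = −0.75 × (-1.265667) = 0.949250 substitutions/site.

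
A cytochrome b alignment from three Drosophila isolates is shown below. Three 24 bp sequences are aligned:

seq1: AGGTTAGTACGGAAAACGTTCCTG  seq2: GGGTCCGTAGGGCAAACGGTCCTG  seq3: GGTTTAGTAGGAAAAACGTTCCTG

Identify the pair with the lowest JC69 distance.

seq1 and seq3

seq1–seq2: 6/24 differ, p = 0.250, d = 0.304.
seq1–seq3: 4/24 differ, p = 0.167, d = 0.188.
seq2–seq3: 6/24 differ, p = 0.250, d = 0.304.
The smallest distance is between seq1 and seq3.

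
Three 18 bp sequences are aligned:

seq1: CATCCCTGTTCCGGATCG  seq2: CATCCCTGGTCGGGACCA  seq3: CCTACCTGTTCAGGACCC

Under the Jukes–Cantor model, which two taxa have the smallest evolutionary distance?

seq1 and seq2

seq1–seq2: 4/18 differ, p = 0.222, d = 0.264.
seq1–seq3: 5/18 differ, p = 0.278, d = 0.347.
seq2–seq3: 5/18 differ, p = 0.278, d = 0.347.
The smallest distance is between seq1 and seq2.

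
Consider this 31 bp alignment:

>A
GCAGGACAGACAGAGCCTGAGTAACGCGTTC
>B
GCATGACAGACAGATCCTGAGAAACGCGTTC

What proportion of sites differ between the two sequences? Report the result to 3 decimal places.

The sequences differ at 3 of 31 positions (sites 4, 15, 22).
p = 3/31 = 0.096774… ≈ 0.097 (to 3 d.p.).

0.097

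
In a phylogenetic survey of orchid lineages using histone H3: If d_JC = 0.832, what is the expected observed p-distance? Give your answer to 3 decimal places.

0.503

p = (3/4)(1 − e^(−4d/3)) = 0.75 × (1 − e^(-1.109333)) = 0.75 × (1 − 0.329779) = 0.502666.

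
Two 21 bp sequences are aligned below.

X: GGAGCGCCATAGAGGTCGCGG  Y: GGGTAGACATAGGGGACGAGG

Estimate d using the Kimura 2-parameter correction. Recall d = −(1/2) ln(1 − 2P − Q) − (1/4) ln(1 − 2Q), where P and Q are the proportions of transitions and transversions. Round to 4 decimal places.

Of 21 sites, 2 differences are transitions and 5 are transversions, so P = 2/21 ≈ 0.095238 and Q = 5/21 ≈ 0.238095.
Under the Kimura two-parameter model, d = −½ ln(1 − 2P − Q) − ¼ ln(1 − 2Q).
1 − 2P − Q = 0.571429, giving −½ ln(0.571429) = 0.279808.
1 − 2Q = 0.52381, giving −¼ ln(0.52381) = 0.161657.
d = 0.279808 + 0.161657 = 0.441465.

0.4415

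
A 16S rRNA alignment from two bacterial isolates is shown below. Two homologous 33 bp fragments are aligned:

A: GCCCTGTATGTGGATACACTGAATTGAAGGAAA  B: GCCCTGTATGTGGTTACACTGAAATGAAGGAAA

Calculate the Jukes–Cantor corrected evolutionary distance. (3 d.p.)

0.063

The sequences differ at 2 of 33 sites (14, 24), so p = 2/33 ≈ 0.060606.
d = −(3/4) ln(1 − 4p/3) = −0.75 ln(1 − 0.080808) = −0.75 ln(0.919192)
  = −0.75 × (-0.084260) = 0.063195 substitutions/site.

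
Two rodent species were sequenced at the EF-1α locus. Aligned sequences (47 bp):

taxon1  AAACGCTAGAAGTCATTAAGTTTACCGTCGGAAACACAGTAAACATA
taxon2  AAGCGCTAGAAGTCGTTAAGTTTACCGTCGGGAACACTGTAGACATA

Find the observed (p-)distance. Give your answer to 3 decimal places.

The sequences differ at 5 of 47 positions (sites 3, 15, 32, 38, 42).
p = 5/47 = 0.106382… ≈ 0.106 (to 3 d.p.).

0.106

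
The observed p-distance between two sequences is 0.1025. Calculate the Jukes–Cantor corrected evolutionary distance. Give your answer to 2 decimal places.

d = −(3/4) ln(1 − 4p/3) = −0.75 ln(1 − 0.136667) = −0.75 ln(0.863333)
  = −0.75 × (-0.146955) = 0.110216 substitutions/site.

0.11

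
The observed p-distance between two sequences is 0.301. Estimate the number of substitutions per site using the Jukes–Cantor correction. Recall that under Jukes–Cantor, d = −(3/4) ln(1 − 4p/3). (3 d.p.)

d = −(3/4) ln(1 − 4p/3) = −0.75 ln(1 − 0.401333) = −0.75 ln(0.598667)
  = −0.75 × (-0.513050) = 0.384788 substitutions/site.

0.385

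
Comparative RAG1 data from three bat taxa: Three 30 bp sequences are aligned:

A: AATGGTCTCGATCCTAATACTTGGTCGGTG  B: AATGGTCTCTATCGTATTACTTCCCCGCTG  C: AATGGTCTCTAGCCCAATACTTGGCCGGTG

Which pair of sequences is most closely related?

A and C

A–B: 7/30 differ, p = 0.233, d = 0.280.
A–C: 4/30 differ, p = 0.133, d = 0.147.
B–C: 7/30 differ, p = 0.233, d = 0.280.
The smallest distance is between A and C.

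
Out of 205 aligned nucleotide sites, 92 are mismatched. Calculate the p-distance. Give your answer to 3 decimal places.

p = 92/205 = 0.448780… ≈ 0.449 (to 3 d.p.).

0.449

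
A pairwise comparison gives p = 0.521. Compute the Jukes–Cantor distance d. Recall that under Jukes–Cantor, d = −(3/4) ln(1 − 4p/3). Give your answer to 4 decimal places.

d = −(3/4) ln(1 − 4p/3) = −0.75 ln(1 − 0.694667) = −0.75 ln(0.305333)
  = −0.75 × (-1.186352) = 0.889764 substitutions/site.

0.8898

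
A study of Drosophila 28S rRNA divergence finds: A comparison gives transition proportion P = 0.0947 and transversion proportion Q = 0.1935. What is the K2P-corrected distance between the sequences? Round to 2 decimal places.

0.36

Under the Kimura two-parameter model, d = −½ ln(1 − 2P − Q) − ¼ ln(1 − 2Q).
1 − 2P − Q = 0.6171, giving −½ ln(0.6171) = 0.241362.
1 − 2Q = 0.613, giving −¼ ln(0.613) = 0.122348.
d = 0.241362 + 0.122348 = 0.363710.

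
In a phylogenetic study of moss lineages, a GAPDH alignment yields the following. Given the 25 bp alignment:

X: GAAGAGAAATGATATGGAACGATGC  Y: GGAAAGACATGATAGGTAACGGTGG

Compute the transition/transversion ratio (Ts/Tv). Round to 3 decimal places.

Transitions are A↔G and C↔T; transversions are all other mismatches.
Transitions: 3. Transversions: 4.
R = 3/4 = 0.750.

0.750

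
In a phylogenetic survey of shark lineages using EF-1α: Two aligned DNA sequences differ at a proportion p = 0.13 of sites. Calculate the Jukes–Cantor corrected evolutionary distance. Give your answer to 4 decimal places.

d = −(3/4) ln(1 − 4p/3) = −0.75 ln(1 − 0.173333) = −0.75 ln(0.826667)
  = −0.75 × (-0.190353) = 0.142765 substitutions/site.

0.1428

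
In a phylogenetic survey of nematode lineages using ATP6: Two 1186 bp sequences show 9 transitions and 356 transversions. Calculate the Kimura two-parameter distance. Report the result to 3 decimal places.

P = 9/1186 ≈ 0.007589 and Q = 356/1186 ≈ 0.300169.
Under the Kimura two-parameter model, d = −½ ln(1 − 2P − Q) − ¼ ln(1 − 2Q).
1 − 2P − Q = 0.684653, giving −½ ln(0.684653) = 0.189422.
1 − 2Q = 0.399662, giving −¼ ln(0.399662) = 0.229284.
d = 0.189422 + 0.229284 = 0.418706.

0.419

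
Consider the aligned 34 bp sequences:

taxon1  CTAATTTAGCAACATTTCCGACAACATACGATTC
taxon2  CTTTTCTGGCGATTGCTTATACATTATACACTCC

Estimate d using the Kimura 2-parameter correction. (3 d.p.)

0.882

Of 34 sites, 9 differences are transitions and 8 are transversions, so P = 9/34 ≈ 0.264706 and Q = 8/34 ≈ 0.235294.
Under the Kimura two-parameter model, d = −½ ln(1 − 2P − Q) − ¼ ln(1 − 2Q).
1 − 2P − Q = 0.235294, giving −½ ln(0.235294) = 0.723460.
1 − 2Q = 0.529412, giving −¼ ln(0.529412) = 0.158997.
d = 0.723460 + 0.158997 = 0.882457.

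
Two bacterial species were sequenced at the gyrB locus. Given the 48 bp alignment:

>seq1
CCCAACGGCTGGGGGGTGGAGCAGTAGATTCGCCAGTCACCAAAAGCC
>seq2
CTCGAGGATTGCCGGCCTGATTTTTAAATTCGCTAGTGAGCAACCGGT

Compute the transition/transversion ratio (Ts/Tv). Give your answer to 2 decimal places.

Transitions are A↔G and C↔T; transversions are all other mismatches.
Transitions: 9. Transversions: 13.
R = 9/13 = 0.692307… ≈ 0.69 (to 2 d.p.).

0.69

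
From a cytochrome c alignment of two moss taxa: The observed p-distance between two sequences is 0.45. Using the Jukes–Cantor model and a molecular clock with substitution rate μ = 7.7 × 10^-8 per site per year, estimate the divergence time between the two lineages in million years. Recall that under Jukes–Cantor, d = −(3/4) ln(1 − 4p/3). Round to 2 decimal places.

4.46

d = −(3/4) ln(1 − 4p/3) = −0.75 ln(1 − 0.6) = −0.75 ln(0.4)
  = −0.75 × (-0.916291) = 0.687218 substitutions/site.
Under a molecular clock d = 2μt, so t = d/(2μ) = 0.687218 / (2 × 7.7 × 10^-8) = 4.46 million years.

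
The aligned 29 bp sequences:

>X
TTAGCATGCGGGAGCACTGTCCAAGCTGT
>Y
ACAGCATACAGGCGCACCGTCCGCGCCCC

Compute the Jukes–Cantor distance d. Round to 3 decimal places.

The sequences differ at 11 of 29 sites, so p = 11/29 ≈ 0.37931.
d = −(3/4) ln(1 − 4p/3) = −0.75 ln(1 − 0.505747) = −0.75 ln(0.494253)
  = −0.75 × (-0.704708) = 0.528531 substitutions/site.

0.529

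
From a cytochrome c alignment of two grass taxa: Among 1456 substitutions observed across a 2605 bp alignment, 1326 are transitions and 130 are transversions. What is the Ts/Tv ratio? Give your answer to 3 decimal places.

10.200

R = 1326/130 = 10.200.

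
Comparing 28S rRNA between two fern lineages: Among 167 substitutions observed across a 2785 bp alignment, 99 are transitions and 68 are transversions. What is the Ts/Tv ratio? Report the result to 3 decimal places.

R = 99/68 = 1.455882… ≈ 1.456 (to 3 d.p.).

1.456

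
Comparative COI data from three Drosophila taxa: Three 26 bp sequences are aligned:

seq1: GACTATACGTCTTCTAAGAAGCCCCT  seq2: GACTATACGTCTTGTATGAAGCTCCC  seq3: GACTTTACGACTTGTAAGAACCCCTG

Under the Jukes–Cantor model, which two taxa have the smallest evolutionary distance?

seq1 and seq2

seq1–seq2: 4/26 differ, p = 0.154, d = 0.172.
seq1–seq3: 6/26 differ, p = 0.231, d = 0.276.
seq2–seq3: 7/26 differ, p = 0.269, d = 0.334.
The smallest distance is between seq1 and seq2.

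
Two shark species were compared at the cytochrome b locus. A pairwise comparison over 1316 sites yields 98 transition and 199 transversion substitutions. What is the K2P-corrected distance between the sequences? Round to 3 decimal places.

P = 98/1316 ≈ 0.074468 and Q = 199/1316 ≈ 0.151216.
Under the Kimura two-parameter model, d = −½ ln(1 − 2P − Q) − ¼ ln(1 − 2Q).
1 − 2P − Q = 0.699848, giving −½ ln(0.699848) = 0.178446.
1 − 2Q = 0.697568, giving −¼ ln(0.697568) = 0.090039.
d = 0.178446 + 0.090039 = 0.268485.

0.268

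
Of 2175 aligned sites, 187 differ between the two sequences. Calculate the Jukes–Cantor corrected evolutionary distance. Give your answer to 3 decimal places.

p = 187/2175 ≈ 0.085977.
d = −(3/4) ln(1 − 4p/3) = −0.75 ln(1 − 0.114636) = −0.75 ln(0.885364)
  = −0.75 × (-0.121756) = 0.091317 substitutions/site.

0.091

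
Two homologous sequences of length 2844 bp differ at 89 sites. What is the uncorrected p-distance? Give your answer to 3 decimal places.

p = 89/2844 = 0.031293… ≈ 0.031 (to 3 d.p.).

0.031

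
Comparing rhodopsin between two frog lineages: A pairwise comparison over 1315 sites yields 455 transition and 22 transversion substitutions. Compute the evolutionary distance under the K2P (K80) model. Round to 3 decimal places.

P = 455/1315 ≈ 0.346008 and Q = 22/1315 ≈ 0.01673.
Under the Kimura two-parameter model, d = −½ ln(1 − 2P − Q) − ¼ ln(1 − 2Q).
1 − 2P − Q = 0.291254, giving −½ ln(0.291254) = 0.616780.
1 − 2Q = 0.96654, giving −¼ ln(0.96654) = 0.008508.
d = 0.616780 + 0.008508 = 0.625288.

0.625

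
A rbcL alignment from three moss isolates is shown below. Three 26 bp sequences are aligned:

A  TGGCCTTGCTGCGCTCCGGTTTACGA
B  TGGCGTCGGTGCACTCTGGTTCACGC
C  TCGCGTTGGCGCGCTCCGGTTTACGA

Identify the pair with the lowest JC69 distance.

A and C

A–B: 7/26 differ, p = 0.269, d = 0.334.
A–C: 4/26 differ, p = 0.154, d = 0.172.
B–C: 7/26 differ, p = 0.269, d = 0.334.
The smallest distance is between A and C.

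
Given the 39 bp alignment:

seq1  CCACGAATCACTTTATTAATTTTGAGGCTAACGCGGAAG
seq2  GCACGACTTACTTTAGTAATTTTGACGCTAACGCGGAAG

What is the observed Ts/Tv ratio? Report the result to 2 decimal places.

0.25

Transitions are A↔G and C↔T; transversions are all other mismatches.
Transitions: 1. Transversions: 4.
R = 1/4 = 0.25.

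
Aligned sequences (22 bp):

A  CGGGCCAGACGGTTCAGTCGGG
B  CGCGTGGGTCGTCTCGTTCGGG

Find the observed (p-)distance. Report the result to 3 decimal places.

The sequences differ at 9 of 22 positions (sites 3, 5, 6, 7, 9, 12, 13, 16, 17).
p = 9/22 = 0.409090… ≈ 0.409 (to 3 d.p.).

0.409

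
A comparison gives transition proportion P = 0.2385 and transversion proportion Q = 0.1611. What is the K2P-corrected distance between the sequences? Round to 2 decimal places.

0.61

Under the Kimura two-parameter model, d = −½ ln(1 − 2P − Q) − ¼ ln(1 − 2Q).
1 − 2P − Q = 0.3619, giving −½ ln(0.3619) = 0.508194.
1 − 2Q = 0.6778, giving −¼ ln(0.6778) = 0.097226.
d = 0.508194 + 0.097226 = 0.605420.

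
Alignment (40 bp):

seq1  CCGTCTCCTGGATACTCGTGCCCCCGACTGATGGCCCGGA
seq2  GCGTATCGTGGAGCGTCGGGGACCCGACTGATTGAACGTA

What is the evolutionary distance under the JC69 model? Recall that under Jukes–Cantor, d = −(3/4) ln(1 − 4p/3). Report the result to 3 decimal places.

0.426

The sequences differ at 13 of 40 sites, so p = 13/40 = 0.325.
d = −(3/4) ln(1 − 4p/3) = −0.75 ln(1 − 0.433333) = −0.75 ln(0.566667)
  = −0.75 × (-0.567983) = 0.425987 substitutions/site.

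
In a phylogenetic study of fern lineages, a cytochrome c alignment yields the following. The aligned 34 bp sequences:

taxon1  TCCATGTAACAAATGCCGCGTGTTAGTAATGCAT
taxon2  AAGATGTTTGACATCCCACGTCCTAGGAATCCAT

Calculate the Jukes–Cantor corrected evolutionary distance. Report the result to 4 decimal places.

The sequences differ at 13 of 34 sites, so p = 13/34 ≈ 0.382353.
d = −(3/4) ln(1 − 4p/3) = −0.75 ln(1 − 0.509804) = −0.75 ln(0.490196)
  = −0.75 × (-0.712950) = 0.534713 substitutions/site.

0.5347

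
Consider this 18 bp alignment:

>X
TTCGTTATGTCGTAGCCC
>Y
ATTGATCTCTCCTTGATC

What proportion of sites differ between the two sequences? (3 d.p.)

0.500

The sequences differ at 9 of 18 positions (sites 1, 3, 5, 7, 9, 12, 14, 16, 17).
p = 9/18 = 0.500.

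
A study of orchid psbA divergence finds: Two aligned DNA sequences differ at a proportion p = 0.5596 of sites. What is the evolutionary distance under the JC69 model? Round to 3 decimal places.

d = −(3/4) ln(1 − 4p/3) = −0.75 ln(1 − 0.746133) = −0.75 ln(0.253867)
  = −0.75 × (-1.370945) = 1.028209 substitutions/site.

1.028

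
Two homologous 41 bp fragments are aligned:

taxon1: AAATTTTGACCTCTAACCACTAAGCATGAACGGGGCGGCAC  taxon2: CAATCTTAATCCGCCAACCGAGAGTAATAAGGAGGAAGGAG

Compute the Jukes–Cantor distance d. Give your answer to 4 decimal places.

The sequences differ at 22 of 41 sites, so p = 22/41 ≈ 0.536585.
d = −(3/4) ln(1 − 4p/3) = −0.75 ln(1 − 0.715447) = −0.75 ln(0.284553)
  = −0.75 × (-1.256836) = 0.942627 substitutions/site.

0.9426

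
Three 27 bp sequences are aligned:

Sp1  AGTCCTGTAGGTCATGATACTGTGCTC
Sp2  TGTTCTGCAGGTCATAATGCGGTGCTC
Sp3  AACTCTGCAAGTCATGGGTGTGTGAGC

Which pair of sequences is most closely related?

Sp1–Sp2: 6/27 differ, p = 0.222, d = 0.264.
Sp1–Sp3: 11/27 differ, p = 0.407, d = 0.588.
Sp2–Sp3: 12/27 differ, p = 0.444, d = 0.673.
The smallest distance is between Sp1 and Sp2.

Sp1 and Sp2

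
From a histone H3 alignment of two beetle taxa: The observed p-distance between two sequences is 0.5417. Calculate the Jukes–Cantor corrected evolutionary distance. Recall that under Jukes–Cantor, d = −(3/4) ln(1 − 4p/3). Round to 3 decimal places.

d = −(3/4) ln(1 − 4p/3) = −0.75 ln(1 − 0.722267) = −0.75 ln(0.277733)
  = −0.75 × (-1.281095) = 0.960821 substitutions/site.

0.961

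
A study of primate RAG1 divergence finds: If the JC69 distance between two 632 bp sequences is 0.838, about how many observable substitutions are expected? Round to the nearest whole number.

Invert JC69: p = (3/4)(1 − e^(−4d/3)) = 0.75 × (1 − e^(-1.117333)) = 0.75 × (1 − 0.327151) = 0.504637.
Expected differing sites = pL ≈ 0.504637 × 632 = 318.930584 ≈ 319.

319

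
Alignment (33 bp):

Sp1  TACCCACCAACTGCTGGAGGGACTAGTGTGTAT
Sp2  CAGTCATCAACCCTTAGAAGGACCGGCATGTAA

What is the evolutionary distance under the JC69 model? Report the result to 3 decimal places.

The sequences differ at 14 of 33 sites, so p = 14/33 ≈ 0.424242.
d = −(3/4) ln(1 − 4p/3) = −0.75 ln(1 − 0.565656) = −0.75 ln(0.434344)
  = −0.75 × (-0.833918) = 0.625439 substitutions/site.

0.625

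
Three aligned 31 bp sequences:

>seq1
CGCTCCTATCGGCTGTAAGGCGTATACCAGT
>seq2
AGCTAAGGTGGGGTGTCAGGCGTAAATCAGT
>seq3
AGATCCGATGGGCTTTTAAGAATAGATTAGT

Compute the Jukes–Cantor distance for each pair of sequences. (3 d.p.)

seq1–seq2: 10/31 sites differ → p ≈ 0.322581, d = −0.75 ln(1 − 0.430108) = 0.421731 ≈ 0.422.
seq1–seq3: 12/31 sites differ → p ≈ 0.387097, d = −0.75 ln(1 − 0.516129) = 0.544453 ≈ 0.544.
seq2–seq3: 12/31 sites differ → p ≈ 0.387097, d = −0.75 ln(1 − 0.516129) = 0.544453 ≈ 0.544.

d(seq1,seq2) = 0.422, d(seq1,seq3) = 0.544, d(seq2,seq3) = 0.544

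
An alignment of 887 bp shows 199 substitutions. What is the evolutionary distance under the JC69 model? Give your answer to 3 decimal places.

p = 199/887 ≈ 0.224352.
d = −(3/4) ln(1 − 4p/3) = −0.75 ln(1 − 0.299136) = −0.75 ln(0.700864)
  = −0.75 × (-0.355441) = 0.266581 substitutions/site.

0.267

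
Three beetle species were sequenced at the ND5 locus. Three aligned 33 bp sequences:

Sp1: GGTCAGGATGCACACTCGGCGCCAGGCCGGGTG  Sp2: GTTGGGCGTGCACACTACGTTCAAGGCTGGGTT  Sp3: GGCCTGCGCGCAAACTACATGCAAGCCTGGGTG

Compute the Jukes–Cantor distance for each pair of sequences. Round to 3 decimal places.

d(Sp1,Sp2) = 0.497, d(Sp1,Sp3) = 0.559, d(Sp2,Sp3) = 0.388

Sp1–Sp2: 12/33 sites differ → p ≈ 0.363636, d = −0.75 ln(1 − 0.484848) = 0.497470 ≈ 0.497.
Sp1–Sp3: 13/33 sites differ → p ≈ 0.393939, d = −0.75 ln(1 − 0.525252) = 0.558728 ≈ 0.559.
Sp2–Sp3: 10/33 sites differ → p ≈ 0.30303, d = −0.75 ln(1 − 0.40404) = 0.388186 ≈ 0.388.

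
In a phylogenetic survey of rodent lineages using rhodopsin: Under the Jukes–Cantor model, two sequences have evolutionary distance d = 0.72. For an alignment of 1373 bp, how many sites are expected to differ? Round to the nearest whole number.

Invert JC69: p = (3/4)(1 − e^(−4d/3)) = 0.75 × (1 − e^(-0.96)) = 0.75 × (1 − 0.382893) = 0.462830.
Expected differing sites = pL ≈ 0.462830 × 1373 = 635.46559 ≈ 635.

635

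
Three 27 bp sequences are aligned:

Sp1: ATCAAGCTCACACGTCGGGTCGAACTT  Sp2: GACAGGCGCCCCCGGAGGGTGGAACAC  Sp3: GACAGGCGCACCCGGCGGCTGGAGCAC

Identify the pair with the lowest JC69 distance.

Sp2 and Sp3

Sp1–Sp2: 11/27 differ, p = 0.407, d = 0.588.
Sp1–Sp3: 11/27 differ, p = 0.407, d = 0.588.
Sp2–Sp3: 4/27 differ, p = 0.148, d = 0.165.
The smallest distance is between Sp2 and Sp3.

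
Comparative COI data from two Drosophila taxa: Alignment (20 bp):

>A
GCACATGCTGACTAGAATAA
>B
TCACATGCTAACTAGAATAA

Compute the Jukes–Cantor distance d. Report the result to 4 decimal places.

The sequences differ at 2 of 20 sites (1, 10), so p = 2/20 = 0.1.
d = −(3/4) ln(1 − 4p/3) = −0.75 ln(1 − 0.133333) = −0.75 ln(0.866667)
  = −0.75 × (-0.143100) = 0.107325 substitutions/site.

0.1073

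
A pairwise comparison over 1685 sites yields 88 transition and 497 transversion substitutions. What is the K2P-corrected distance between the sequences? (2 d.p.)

P = 88/1685 ≈ 0.052226 and Q = 497/1685 ≈ 0.294955.
Under the Kimura two-parameter model, d = −½ ln(1 − 2P − Q) − ¼ ln(1 − 2Q).
1 − 2P − Q = 0.600593, giving −½ ln(0.600593) = 0.254919.
1 − 2Q = 0.41009, giving −¼ ln(0.41009) = 0.222845.
d = 0.254919 + 0.222845 = 0.477764.

0.48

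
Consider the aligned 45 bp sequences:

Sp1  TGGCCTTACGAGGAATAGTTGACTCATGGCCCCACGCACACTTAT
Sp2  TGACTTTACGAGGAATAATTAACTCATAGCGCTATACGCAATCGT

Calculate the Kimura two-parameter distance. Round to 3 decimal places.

Of 45 sites, 11 differences are transitions and 2 are transversions, so P = 11/45 ≈ 0.244444 and Q = 2/45 ≈ 0.044444.
Under the Kimura two-parameter model, d = −½ ln(1 − 2P − Q) − ¼ ln(1 − 2Q).
1 − 2P − Q = 0.466668, giving −½ ln(0.466668) = 0.381069.
1 − 2Q = 0.911112, giving −¼ ln(0.911112) = 0.023272.
d = 0.381069 + 0.023272 = 0.404341.

0.404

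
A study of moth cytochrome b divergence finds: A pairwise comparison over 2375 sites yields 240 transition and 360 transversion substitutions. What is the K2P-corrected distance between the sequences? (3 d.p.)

0.309

P = 240/2375 ≈ 0.101053 and Q = 360/2375 ≈ 0.151579.
Under the Kimura two-parameter model, d = −½ ln(1 − 2P − Q) − ¼ ln(1 − 2Q).
1 − 2P − Q = 0.646315, giving −½ ln(0.646315) = 0.218234.
1 − 2Q = 0.696842, giving −¼ ln(0.696842) = 0.090299.
d = 0.218234 + 0.090299 = 0.308533.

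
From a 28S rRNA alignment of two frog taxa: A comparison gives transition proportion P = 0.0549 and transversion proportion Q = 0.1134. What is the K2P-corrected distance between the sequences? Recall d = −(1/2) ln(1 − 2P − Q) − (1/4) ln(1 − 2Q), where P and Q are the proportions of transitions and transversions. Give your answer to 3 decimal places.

Under the Kimura two-parameter model, d = −½ ln(1 − 2P − Q) − ¼ ln(1 − 2Q).
1 − 2P − Q = 0.7768, giving −½ ln(0.7768) = 0.126286.
1 − 2Q = 0.7732, giving −¼ ln(0.7732) = 0.064304.
d = 0.126286 + 0.064304 = 0.190590.

0.191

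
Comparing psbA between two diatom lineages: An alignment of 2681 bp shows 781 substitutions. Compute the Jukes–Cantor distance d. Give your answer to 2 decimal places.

p = 781/2681 ≈ 0.291309.
d = −(3/4) ln(1 − 4p/3) = −0.75 ln(1 − 0.388412) = −0.75 ln(0.611588)
  = −0.75 × (-0.491696) = 0.368772 substitutions/site.

0.37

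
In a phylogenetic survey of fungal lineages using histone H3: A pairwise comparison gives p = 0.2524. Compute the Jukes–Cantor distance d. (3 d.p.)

0.308

d = −(3/4) ln(1 − 4p/3) = −0.75 ln(1 − 0.336533) = −0.75 ln(0.663467)
  = −0.75 × (-0.410276) = 0.307707 substitutions/site.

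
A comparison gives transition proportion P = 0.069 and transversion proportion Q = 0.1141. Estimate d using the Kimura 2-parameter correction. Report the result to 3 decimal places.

0.210

Under the Kimura two-parameter model, d = −½ ln(1 − 2P − Q) − ¼ ln(1 − 2Q).
1 − 2P − Q = 0.7479, giving −½ ln(0.7479) = 0.145243.
1 − 2Q = 0.7718, giving −¼ ln(0.7718) = 0.064757.
d = 0.145243 + 0.064757 = 0.210000.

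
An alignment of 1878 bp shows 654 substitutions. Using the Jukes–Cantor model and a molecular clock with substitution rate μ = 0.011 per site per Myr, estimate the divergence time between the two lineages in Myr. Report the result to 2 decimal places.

p = 654/1878 ≈ 0.348243.
d = −(3/4) ln(1 − 4p/3) = −0.75 ln(1 − 0.464324) = −0.75 ln(0.535676)
  = −0.75 × (-0.624226) = 0.468170 substitutions/site.
Under a molecular clock d = 2μt, so t = d/(2μ) = 0.468170 / (2 × 0.011) = 21.28 Myr.

21.28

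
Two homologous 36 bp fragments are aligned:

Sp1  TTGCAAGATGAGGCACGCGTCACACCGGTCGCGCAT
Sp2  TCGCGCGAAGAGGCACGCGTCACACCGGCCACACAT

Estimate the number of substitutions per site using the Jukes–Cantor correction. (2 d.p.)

The sequences differ at 7 of 36 sites (2, 5, 6, 9, 29, 31, 33), so p = 7/36 ≈ 0.194444.
d = −(3/4) ln(1 − 4p/3) = −0.75 ln(1 − 0.259259) = −0.75 ln(0.740741)
  = −0.75 × (-0.300104) = 0.225078 substitutions/site.

0.23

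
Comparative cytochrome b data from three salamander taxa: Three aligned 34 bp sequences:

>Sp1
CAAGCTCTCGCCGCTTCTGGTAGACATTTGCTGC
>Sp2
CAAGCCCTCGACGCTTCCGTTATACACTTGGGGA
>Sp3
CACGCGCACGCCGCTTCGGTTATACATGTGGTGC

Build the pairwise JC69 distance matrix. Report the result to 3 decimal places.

d(Sp1,Sp2) = 0.326, d(Sp1,Sp3) = 0.282, d(Sp2,Sp3) = 0.326

Sp1–Sp2: 9/34 sites differ → p ≈ 0.264706, d = −0.75 ln(1 − 0.352941) = 0.326488 ≈ 0.326.
Sp1–Sp3: 8/34 sites differ → p ≈ 0.235294, d = −0.75 ln(1 − 0.313725) = 0.282358 ≈ 0.282.
Sp2–Sp3: 9/34 sites differ → p ≈ 0.264706, d = −0.75 ln(1 − 0.352941) = 0.326488 ≈ 0.326.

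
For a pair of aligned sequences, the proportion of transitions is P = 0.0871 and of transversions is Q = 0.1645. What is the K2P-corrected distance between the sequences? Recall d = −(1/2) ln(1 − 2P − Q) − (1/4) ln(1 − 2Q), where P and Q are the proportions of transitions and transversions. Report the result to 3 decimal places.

Under the Kimura two-parameter model, d = −½ ln(1 − 2P − Q) − ¼ ln(1 − 2Q).
1 − 2P − Q = 0.6613, giving −½ ln(0.6613) = 0.206774.
1 − 2Q = 0.671, giving −¼ ln(0.671) = 0.099747.
d = 0.206774 + 0.099747 = 0.306521.

0.307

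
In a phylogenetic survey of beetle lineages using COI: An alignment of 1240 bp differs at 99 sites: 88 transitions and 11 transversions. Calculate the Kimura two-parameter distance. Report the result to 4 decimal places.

P = 88/1240 ≈ 0.070968 and Q = 11/1240 ≈ 0.008871.
Under the Kimura two-parameter model, d = −½ ln(1 − 2P − Q) − ¼ ln(1 − 2Q).
1 − 2P − Q = 0.849193, giving −½ ln(0.849193) = 0.081734.
1 − 2Q = 0.982258, giving −¼ ln(0.982258) = 0.004475.
d = 0.081734 + 0.004475 = 0.086209.

0.0862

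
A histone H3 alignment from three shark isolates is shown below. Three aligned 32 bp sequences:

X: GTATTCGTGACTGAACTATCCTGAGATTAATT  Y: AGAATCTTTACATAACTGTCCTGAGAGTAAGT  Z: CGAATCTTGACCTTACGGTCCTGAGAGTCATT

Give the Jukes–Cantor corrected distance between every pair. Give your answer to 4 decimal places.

d(X,Y) = 0.4042, d(X,Z) = 0.4598, d(Y,Z) = 0.2586

X–Y: 10/32 sites differ → p = 0.3125, d = −0.75 ln(1 − 0.416667) = 0.404248 ≈ 0.4042.
X–Z: 11/32 sites differ → p = 0.34375, d = −0.75 ln(1 − 0.458333) = 0.459828 ≈ 0.4598.
Y–Z: 7/32 sites differ → p = 0.21875, d = −0.75 ln(1 − 0.291667) = 0.258631 ≈ 0.2586.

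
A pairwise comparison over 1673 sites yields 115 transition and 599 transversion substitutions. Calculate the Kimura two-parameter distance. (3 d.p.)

P = 115/1673 ≈ 0.068739 and Q = 599/1673 ≈ 0.358039.
Under the Kimura two-parameter model, d = −½ ln(1 − 2P − Q) − ¼ ln(1 − 2Q).
1 − 2P − Q = 0.504483, giving −½ ln(0.504483) = 0.342111.
1 − 2Q = 0.283922, giving −¼ ln(0.283922) = 0.314764.
d = 0.342111 + 0.314764 = 0.656875.

0.657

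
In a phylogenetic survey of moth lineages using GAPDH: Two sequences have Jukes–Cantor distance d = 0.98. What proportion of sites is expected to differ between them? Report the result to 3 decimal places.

0.547

p = (3/4)(1 − e^(−4d/3)) = 0.75 × (1 − e^(-1.306667)) = 0.75 × (1 − 0.270721) = 0.546959.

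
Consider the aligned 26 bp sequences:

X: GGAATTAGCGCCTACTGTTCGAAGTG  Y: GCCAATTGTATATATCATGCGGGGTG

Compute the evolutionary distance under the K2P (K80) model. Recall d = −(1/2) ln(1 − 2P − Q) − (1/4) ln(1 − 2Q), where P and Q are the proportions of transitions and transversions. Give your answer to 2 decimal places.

1.09

Of 26 sites, 8 differences are transitions and 6 are transversions, so P = 8/26 ≈ 0.307692 and Q = 6/26 ≈ 0.230769.
Under the Kimura two-parameter model, d = −½ ln(1 − 2P − Q) − ¼ ln(1 − 2Q).
1 − 2P − Q = 0.153847, giving −½ ln(0.153847) = 0.935898.
1 − 2Q = 0.538462, giving −¼ ln(0.538462) = 0.154760.
d = 0.935898 + 0.154760 = 1.090658.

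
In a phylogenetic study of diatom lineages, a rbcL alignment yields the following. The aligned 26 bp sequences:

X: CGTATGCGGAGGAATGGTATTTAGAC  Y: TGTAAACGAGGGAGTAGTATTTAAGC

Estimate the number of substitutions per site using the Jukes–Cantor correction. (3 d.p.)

0.464

The sequences differ at 9 of 26 sites (1, 5, 6, 9, 10, 14, 16, 24, 25), so p = 9/26 ≈ 0.346154.
d = −(3/4) ln(1 − 4p/3) = −0.75 ln(1 − 0.461539) = −0.75 ln(0.538461)
  = −0.75 × (-0.619040) = 0.464280 substitutions/site.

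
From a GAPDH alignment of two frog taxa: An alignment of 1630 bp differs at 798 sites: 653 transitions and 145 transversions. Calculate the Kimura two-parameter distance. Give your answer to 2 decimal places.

1.15

P = 653/1630 ≈ 0.400613 and Q = 145/1630 ≈ 0.088957.
Under the Kimura two-parameter model, d = −½ ln(1 − 2P − Q) − ¼ ln(1 − 2Q).
1 − 2P − Q = 0.109817, giving −½ ln(0.109817) = 1.104470.
1 − 2Q = 0.822086, giving −¼ ln(0.822086) = 0.048978.
d = 1.104470 + 0.048978 = 1.153448.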